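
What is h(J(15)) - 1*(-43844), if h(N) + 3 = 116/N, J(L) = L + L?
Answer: 657673/15 ≈ 43845.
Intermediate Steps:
J(L) = 2*L
h(N) = -3 + 116/N
h(J(15)) - 1*(-43844) = (-3 + 116/((2*15))) - 1*(-43844) = (-3 + 116/30) + 43844 = (-3 + 116*(1/30)) + 43844 = (-3 + 58/15) + 43844 = 13/15 + 43844 = 657673/15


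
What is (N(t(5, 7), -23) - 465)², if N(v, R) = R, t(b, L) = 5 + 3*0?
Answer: 238144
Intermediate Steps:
t(b, L) = 5 (t(b, L) = 5 + 0 = 5)
(N(t(5, 7), -23) - 465)² = (-23 - 465)² = (-488)² = 238144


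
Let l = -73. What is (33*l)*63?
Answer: -151767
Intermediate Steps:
(33*l)*63 = (33*(-73))*63 = -2409*63 = -151767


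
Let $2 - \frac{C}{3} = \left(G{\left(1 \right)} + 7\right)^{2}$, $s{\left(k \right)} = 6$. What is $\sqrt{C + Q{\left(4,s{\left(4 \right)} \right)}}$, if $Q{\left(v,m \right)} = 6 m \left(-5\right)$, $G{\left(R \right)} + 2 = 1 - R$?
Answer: $i \sqrt{249} \approx 15.78 i$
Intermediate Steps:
$G{\left(R \right)} = -1 - R$ ($G{\left(R \right)} = -2 - \left(-1 + R\right) = -1 - R$)
$Q{\left(v,m \right)} = - 30 m$
$C = -69$ ($C = 6 - 3 \left(\left(-1 - 1\right) + 7\right)^{2} = 6 - 3 \left(-2 + 7\right)^{2} = 6 - 3 \cdot 5^{2} = 6 - 75 = -69$)
$\sqrt{C + Q{\left(4,s{\left(4 \right)} \right)}} = \sqrt{-69 - 180} = \sqrt{-249} = i \sqrt{249}$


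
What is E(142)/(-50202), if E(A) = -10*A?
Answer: 710/25101 ≈ 0.028286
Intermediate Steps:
E(142)/(-50202) = -10*142/(-50202) = -1420*(-1/50202) = 710/25101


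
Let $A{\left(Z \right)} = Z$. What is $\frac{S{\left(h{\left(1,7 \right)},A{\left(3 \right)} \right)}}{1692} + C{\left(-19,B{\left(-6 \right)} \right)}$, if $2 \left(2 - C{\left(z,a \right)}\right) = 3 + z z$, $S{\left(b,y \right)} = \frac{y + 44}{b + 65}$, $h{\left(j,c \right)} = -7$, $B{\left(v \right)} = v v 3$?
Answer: $- \frac{375839}{2088} \approx -180.0$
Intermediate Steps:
$B{\left(v \right)} = 3 v^{2}$ ($B{\left(v \right)} = v^{2} \cdot 3 = 3 v^{2}$)
$S{\left(b,y \right)} = \frac{44 + y}{65 + b}$
$C{\left(z,a \right)} = \frac{1}{2} - \frac{z^{2}}{2}$ ($C{\left(z,a \right)} = 2 - \frac{3 + z z}{2} = 2 - \frac{3 + z^{2}}{2} = 2 - \left(\frac{3}{2} + \frac{z^{2}}{2}\right) = \frac{1}{2} - \frac{z^{2}}{2}$)
$\frac{S{\left(h{\left(1,7 \right)},A{\left(3 \right)} \right)}}{1692} + C{\left(-19,B{\left(-6 \right)} \right)} = \frac{\frac{1}{65 - 7} \left(44 + 3\right)}{1692} + \left(\frac{1}{2} - \frac{\left(-19\right)^{2}}{2}\right) = \frac{1}{58} \cdot 47 \cdot \frac{1}{1692} + \left(\frac{1}{2} - \frac{361}{2}\right) = \frac{47}{58} \cdot \frac{1}{1692} - 180 = \frac{1}{2088} - 180 = - \frac{375839}{2088}$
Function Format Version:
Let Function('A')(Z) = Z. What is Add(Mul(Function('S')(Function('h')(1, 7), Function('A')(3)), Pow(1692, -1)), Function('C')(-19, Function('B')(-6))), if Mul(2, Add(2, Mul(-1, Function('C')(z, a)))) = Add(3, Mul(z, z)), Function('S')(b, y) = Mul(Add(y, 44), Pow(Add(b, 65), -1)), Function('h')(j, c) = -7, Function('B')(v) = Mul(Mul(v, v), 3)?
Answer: Rational(-375839, 2088) ≈ -180.00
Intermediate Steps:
Function('B')(v) = Mul(3, Pow(v, 2)) (Function('B')(v) = Mul(Pow(v, 2), 3) = Mul(3, Pow(v, 2)))
Function('S')(b, y) = Mul(Pow(Add(65, b), -1), Add(44, y)) (Function('S')(b, y) = Mul(Add(44, y), Pow(Add(65, b), -1)) = Mul(Pow(Add(65, b), -1), Add(44, y)))
Function('C')(z, a) = Add(Rational(1, 2), Mul(Rational(-1, 2), Pow(z, 2))) (Function('C')(z, a) = Add(2, Mul(Rational(-1, 2), Add(3, Mul(z, z)))) = Add(2, Mul(Rational(-1, 2), Add(3, Pow(z, 2)))) = Add(2, Add(Rational(-3, 2), Mul(Rational(-1, 2), Pow(z, 2)))) = Add(Rational(1, 2), Mul(Rational(-1, 2), Pow(z, 2))))
Add(Mul(Function('S')(Function('h')(1, 7), Function('A')(3)), Pow(1692, -1)), Function('C')(-19, Function('B')(-6))) = Add(Mul(Mul(Pow(Add(65, -7), -1), Add(44, 3)), Pow(1692, -1)), Add(Rational(1, 2), Mul(Rational(-1, 2), Pow(-19, 2)))) = Add(Mul(Mul(Pow(58, -1), 47), Rational(1, 1692)), Add(Rational(1, 2), Mul(Rational(-1, 2), 361))) = Add(Mul(Mul(Rational(1, 58), 47), Rational(1, 1692)), Add(Rational(1, 2), Rational(-361, 2))) = Add(Mul(Rational(47, 58), Rational(1, 1692)), -180) = Add(Rational(1, 2088), -180) = Rational(-375839, 2088)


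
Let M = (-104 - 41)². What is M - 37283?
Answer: -16258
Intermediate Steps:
M = 21025 (M = (-145)² = 21025)
M - 37283 = 21025 - 37283 = -16258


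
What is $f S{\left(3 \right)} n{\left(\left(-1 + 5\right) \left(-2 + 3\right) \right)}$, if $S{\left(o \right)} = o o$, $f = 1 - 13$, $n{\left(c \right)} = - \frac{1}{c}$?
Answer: $27$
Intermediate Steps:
$f = -12$
$S{\left(o \right)} = o^{2}$
$f S{\left(3 \right)} n{\left(\left(-1 + 5\right) \left(-2 + 3\right) \right)} = - 12 \cdot 3^{2} \left(- \frac{1}{\left(-1 + 5\right) \left(-2 + 3\right)}\right) = \left(-12\right) 9 \left(- \frac{1}{4 \cdot 1}\right) = - 108 \left(- \frac{1}{4}\right) = - 108 \left(\left(-1\right) \frac{1}{4}\right) = \left(-108\right) \left(- \frac{1}{4}\right) = 27$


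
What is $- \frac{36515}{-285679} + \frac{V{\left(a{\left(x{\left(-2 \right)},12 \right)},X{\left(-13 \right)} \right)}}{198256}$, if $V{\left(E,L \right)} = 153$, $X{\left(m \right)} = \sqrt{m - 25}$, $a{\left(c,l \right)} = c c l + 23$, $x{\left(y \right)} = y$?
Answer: $\frac{7283026727}{56637575824} \approx 0.12859$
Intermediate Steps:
$a{\left(c,l \right)} = 23 + l c^{2}$ ($a{\left(c,l \right)} = c^{2} l + 23 = l c^{2} + 23 = 23 + l c^{2}$)
$X{\left(m \right)} = \sqrt{-25 + m}$
$- \frac{36515}{-285679} + \frac{V{\left(a{\left(x{\left(-2 \right)},12 \right)},X{\left(-13 \right)} \right)}}{198256} = - \frac{36515}{-285679} + \frac{153}{198256} = \left(-36515\right) \left(- \frac{1}{285679}\right) + 153 \cdot \frac{1}{198256} = \frac{36515}{285679} + \frac{153}{198256} = \frac{7283026727}{56637575824}$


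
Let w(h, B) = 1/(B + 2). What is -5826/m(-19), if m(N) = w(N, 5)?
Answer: -40782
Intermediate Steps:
w(h, B) = 1/(2 + B)
m(N) = ⅐ (m(N) = 1/(2 + 5) = 1/7 = ⅐)
-5826/m(-19) = -5826/⅐ = -5826*7 = -40782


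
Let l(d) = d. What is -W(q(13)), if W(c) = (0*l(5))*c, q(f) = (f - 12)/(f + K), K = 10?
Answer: 0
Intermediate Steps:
q(f) = (-12 + f)/(10 + f) (q(f) = (f - 12)/(f + 10) = (-12 + f)/(10 + f))
W(c) = 0 (W(c) = (0*5)*c = 0*c = 0)
-W(q(13)) = -1*0 = 0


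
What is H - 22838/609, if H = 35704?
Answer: 21720898/609 ≈ 35667.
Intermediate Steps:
H - 22838/609 = 35704 - 22838/609 = 21720898/609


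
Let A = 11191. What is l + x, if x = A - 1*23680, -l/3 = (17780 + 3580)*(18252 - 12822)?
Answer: -347966889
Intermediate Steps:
l = -347954400 (l = -3*(17780 + 3580)*(18252 - 12822) = -64080*5430 = -3*115984800 = -347954400)
x = -12489 (x = 11191 - 1*23680 = 11191 - 23680 = -12489)
l + x = -347954400 - 12489 = -347966889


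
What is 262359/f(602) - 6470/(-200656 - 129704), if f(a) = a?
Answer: 4333840709/9943836 ≈ 435.83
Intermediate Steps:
262359/f(602) - 6470/(-200656 - 129704) = 262359/602 - 6470/(-200656 - 129704) = 262359*(1/602) - 6470/(-330360) = 262359/602 - 6470*(-1/330360) = 262359/602 + 647/33036 = 4333840709/9943836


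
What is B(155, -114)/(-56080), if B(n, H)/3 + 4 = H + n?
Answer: -111/56080 ≈ -0.0019793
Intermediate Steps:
B(n, H) = -12 + 3*H + 3*n (B(n, H) = -12 + 3*(H + n) = -12 + (3*H + 3*n) = -12 + 3*H + 3*n)
B(155, -114)/(-56080) = (-12 + 3*(-114) + 3*155)/(-56080) = (-12 - 342 + 465)*(-1/56080) = 111*(-1/56080) = -111/56080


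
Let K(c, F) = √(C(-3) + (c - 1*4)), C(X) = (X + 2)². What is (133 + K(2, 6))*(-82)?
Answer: -10906 - 82*I ≈ -10906.0 - 82.0*I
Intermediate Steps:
C(X) = (2 + X)²
K(c, F) = √(-3 + c) (K(c, F) = √((2 - 3)² + (c - 1*4)) = √((-1)² + (c - 4)) = √(1 + (-4 + c)) = √(-3 + c))
(133 + K(2, 6))*(-82) = (133 + √(-3 + 2))*(-82) = (133 + √(-1))*(-82) = (133 + I)*(-82) = -10906 - 82*I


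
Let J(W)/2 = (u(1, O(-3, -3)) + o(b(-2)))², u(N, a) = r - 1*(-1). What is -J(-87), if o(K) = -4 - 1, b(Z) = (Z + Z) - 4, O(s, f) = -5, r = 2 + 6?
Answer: -32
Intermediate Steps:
r = 8
u(N, a) = 9 (u(N, a) = 8 - 1*(-1) = 8 + 1 = 9)
b(Z) = -4 + 2*Z (b(Z) = 2*Z - 4 = -4 + 2*Z)
o(K) = -5
J(W) = 32 (J(W) = 2*(9 - 5)² = 2*4² = 2*16 = 32)
-J(-87) = -1*32 = -32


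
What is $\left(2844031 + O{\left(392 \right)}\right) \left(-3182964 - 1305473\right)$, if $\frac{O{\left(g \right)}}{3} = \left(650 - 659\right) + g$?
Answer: $-12770411183660$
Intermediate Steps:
$O{\left(g \right)} = -27 + 3 g$ ($O{\left(g \right)} = 3 \left(\left(650 - 659\right) + g\right) = 3 \left(-9 + g\right) = -27 + 3 g$)
$\left(2844031 + O{\left(392 \right)}\right) \left(-3182964 - 1305473\right) = \left(2844031 + \left(-27 + 3 \cdot 392\right)\right) \left(-3182964 - 1305473\right) = \left(2844031 + \left(-27 + 1176\right)\right) \left(-4488437\right) = \left(2844031 + 1149\right) \left(-4488437\right) = 2845180 \left(-4488437\right) = -12770411183660$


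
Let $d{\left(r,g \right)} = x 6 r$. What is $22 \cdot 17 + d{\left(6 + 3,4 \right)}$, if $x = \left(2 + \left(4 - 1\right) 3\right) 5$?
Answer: $3344$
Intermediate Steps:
$x = 55$ ($x = \left(2 + 3 \cdot 3\right) 5 = \left(2 + 9\right) 5 = 11 \cdot 5 = 55$)
$d{\left(r,g \right)} = 330 r$ ($d{\left(r,g \right)} = 55 \cdot 6 r = 330 r$)
$22 \cdot 17 + d{\left(6 + 3,4 \right)} = 22 \cdot 17 + 330 \left(6 + 3\right) = 374 + 330 \cdot 9 = 374 + 2970 = 3344$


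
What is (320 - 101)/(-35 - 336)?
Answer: -219/371 ≈ -0.59030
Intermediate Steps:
(320 - 101)/(-35 - 336) = 219/(-371) = 219*(-1/371) = -219/371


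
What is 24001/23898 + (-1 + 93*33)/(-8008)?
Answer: 81649/131439 ≈ 0.62119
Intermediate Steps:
24001/23898 + (-1 + 93*33)/(-8008) = 24001*(1/23898) + (-1 + 3069)*(-1/8008) = 24001/23898 + 3068*(-1/8008) = 24001/23898 - 59/154 = 81649/131439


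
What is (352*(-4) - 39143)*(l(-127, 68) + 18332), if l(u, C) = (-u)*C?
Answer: -1093579368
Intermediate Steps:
l(u, C) = -C*u
(352*(-4) - 39143)*(l(-127, 68) + 18332) = (352*(-4) - 39143)*(-1*68*(-127) + 18332) = (-1408 - 39143)*(8636 + 18332) = -40551*26968 = -1093579368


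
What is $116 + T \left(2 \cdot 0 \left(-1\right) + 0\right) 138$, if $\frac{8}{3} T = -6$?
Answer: $116$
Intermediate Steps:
$T = - \frac{9}{4}$ ($T = \frac{3}{8} \left(-6\right) = - \frac{9}{4} \approx -2.25$)
$116 + T \left(2 \cdot 0 \left(-1\right) + 0\right) 138 = 116 + - \frac{9 \left(2 \cdot 0 \left(-1\right) + 0\right)}{4} \cdot 138 = 116 + - \frac{9 \left(0 \left(-1\right) + 0\right)}{4} \cdot 138 = 116 + - \frac{9 \left(0 + 0\right)}{4} \cdot 138 = 116 + \left(- \frac{9}{4}\right) 0 \cdot 138 = 116 + 0 \cdot 138 = 116 + 0 = 116$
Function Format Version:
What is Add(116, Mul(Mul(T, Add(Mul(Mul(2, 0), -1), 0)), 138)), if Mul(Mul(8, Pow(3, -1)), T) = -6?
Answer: 116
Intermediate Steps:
T = Rational(-9, 4) (T = Mul(Rational(3, 8), -6) = Rational(-9, 4) ≈ -2.2500)
Add(116, Mul(Mul(T, Add(Mul(Mul(2, 0), -1), 0)), 138)) = Add(116, Mul(Mul(Rational(-9, 4), Add(Mul(Mul(2, 0), -1), 0)), 138)) = Add(116, Mul(Mul(Rational(-9, 4), Add(Mul(0, -1), 0)), 138)) = Add(116, Mul(Mul(Rational(-9, 4), Add(0, 0)), 138)) = Add(116, Mul(Mul(Rational(-9, 4), 0), 138)) = Add(116, Mul(0, 138)) = Add(116, 0) = 116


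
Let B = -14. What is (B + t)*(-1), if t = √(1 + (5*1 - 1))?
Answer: 14 - √5 ≈ 11.764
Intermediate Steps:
t = √5 (t = √(1 + (5 - 1)) = √(1 + 4) = √5 ≈ 2.2361)
(B + t)*(-1) = (-14 + √5)*(-1) = 14 - √5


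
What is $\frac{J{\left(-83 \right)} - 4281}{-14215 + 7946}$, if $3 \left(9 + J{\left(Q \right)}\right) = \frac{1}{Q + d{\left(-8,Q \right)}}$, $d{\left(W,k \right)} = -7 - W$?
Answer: $\frac{1055341}{1542174} \approx 0.68432$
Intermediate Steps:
$J{\left(Q \right)} = -9 + \frac{1}{3 \left(1 + Q\right)}$ ($J{\left(Q \right)} = -9 + \frac{1}{3 \left(Q - -1\right)} = -9 + \frac{1}{3 \left(Q + \left(-7 + 8\right)\right)} = -9 + \frac{1}{3 \left(Q + 1\right)} = -9 + \frac{1}{3 \left(1 + Q\right)}$)
$\frac{J{\left(-83 \right)} - 4281}{-14215 + 7946} = \frac{\frac{-26 - -2241}{3 \left(1 - 83\right)} - 4281}{-14215 + 7946} = \frac{\frac{-26 + 2241}{3 \left(-82\right)} - 4281}{-6269} = \left(\frac{1}{3} \left(- \frac{1}{82}\right) 2215 - 4281\right) \left(- \frac{1}{6269}\right) = \left(- \frac{2215}{246} - 4281\right) \left(- \frac{1}{6269}\right) = \left(- \frac{1055341}{246}\right) \left(- \frac{1}{6269}\right) = \frac{1055341}{1542174}$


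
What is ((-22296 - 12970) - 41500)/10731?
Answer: -76766/10731 ≈ -7.1537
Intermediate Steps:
((-22296 - 12970) - 41500)/10731 = (-35266 - 41500)*(1/10731) = -76766*1/10731 = -76766/10731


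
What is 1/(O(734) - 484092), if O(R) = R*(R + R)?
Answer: 1/593420 ≈ 1.6851e-6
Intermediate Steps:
O(R) = 2*R² (O(R) = R*(2*R) = 2*R²)
1/(O(734) - 484092) = 1/(2*734² - 484092) = 1/(2*538756 - 484092) = 1/(1077512 - 484092) = 1/593420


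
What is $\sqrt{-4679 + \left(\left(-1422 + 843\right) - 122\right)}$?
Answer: $2 i \sqrt{1345} \approx 73.349 i$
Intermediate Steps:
$\sqrt{-4679 + \left(\left(-1422 + 843\right) - 122\right)} = \sqrt{-4679 - 701} = \sqrt{-5380} = 2 i \sqrt{1345}$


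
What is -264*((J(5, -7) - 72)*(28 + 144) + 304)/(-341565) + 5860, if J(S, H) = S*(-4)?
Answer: 133164908/22771 ≈ 5848.0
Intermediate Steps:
J(S, H) = -4*S
-264*((J(5, -7) - 72)*(28 + 144) + 304)/(-341565) + 5860 = -264*((-4*5 - 72)*(28 + 144) + 304)/(-341565) + 5860 = -264*((-20 - 72)*172 + 304)*(-1/341565) + 5860 = -264*(-92*172 + 304)*(-1/341565) + 5860 = -264*(-15824 + 304)*(-1/341565) + 5860 = -264*(-15520)*(-1/341565) + 5860 = 4097280*(-1/341565) + 5860 = -273152/22771 + 5860 = 133164908/22771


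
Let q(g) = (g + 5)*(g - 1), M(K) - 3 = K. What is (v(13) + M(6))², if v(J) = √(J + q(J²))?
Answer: (9 + √29245)² ≈ 32404.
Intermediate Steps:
M(K) = 3 + K
q(g) = (-1 + g)*(5 + g) (q(g) = (5 + g)*(-1 + g) = (-1 + g)*(5 + g))
v(J) = √(-5 + J + J⁴ + 4*J²) (v(J) = √(J + (-5 + (J²)² + 4*J²)) = √(J + (-5 + J⁴ + 4*J²)) = √(-5 + J + J⁴ + 4*J²))
(v(13) + M(6))² = (√(-5 + 13 + 13⁴ + 4*13²) + (3 + 6))² = (√(-5 + 13 + 28561 + 4*169) + 9)² = (√(-5 + 13 + 28561 + 676) + 9)² = (√29245 + 9)² = (9 + √29245)²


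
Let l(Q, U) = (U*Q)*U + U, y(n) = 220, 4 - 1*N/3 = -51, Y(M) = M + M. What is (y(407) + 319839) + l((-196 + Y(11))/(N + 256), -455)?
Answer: 98530934/421 ≈ 2.3404e+5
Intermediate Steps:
Y(M) = 2*M
N = 165 (N = 12 - 3*(-51) = 12 + 153 = 165)
l(Q, U) = U + Q*U² (l(Q, U) = (Q*U)*U + U = Q*U² + U = U + Q*U²)
(y(407) + 319839) + l((-196 + Y(11))/(N + 256), -455) = (220 + 319839) - 455*(1 + ((-196 + 2*11)/(165 + 256))*(-455)) = 320059 - 455*(1 + ((-196 + 22)/421)*(-455)) = 320059 - 455*(1 - 174*1/421*(-455)) = 320059 - 455*(1 - 174/421*(-455)) = 320059 - 455*(1 + 79170/421) = 320059 - 455*79591/421 = 320059 - 36213905/421 = 98530934/421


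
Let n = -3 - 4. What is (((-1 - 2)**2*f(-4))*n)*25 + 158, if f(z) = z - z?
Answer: 158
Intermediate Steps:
n = -7
f(z) = 0
(((-1 - 2)**2*f(-4))*n)*25 + 158 = (((-1 - 2)**2*0)*(-7))*25 + 158 = (((-3)**2*0)*(-7))*25 + 158 = ((9*0)*(-7))*25 + 158 = (0*(-7))*25 + 158 = 0*25 + 158 = 0 + 158 = 158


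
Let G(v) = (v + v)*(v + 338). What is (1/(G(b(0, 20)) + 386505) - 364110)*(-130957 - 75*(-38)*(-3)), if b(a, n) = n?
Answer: 20360264120220743/400825 ≈ 5.0796e+10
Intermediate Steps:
G(v) = 2*v*(338 + v) (G(v) = (2*v)*(338 + v) = 2*v*(338 + v))
(1/(G(b(0, 20)) + 386505) - 364110)*(-130957 - 75*(-38)*(-3)) = (1/(2*20*(338 + 20) + 386505) - 364110)*(-130957 - 75*(-38)*(-3)) = (1/(2*20*358 + 386505) - 364110)*(-130957 + 2850*(-3)) = (1/(14320 + 386505) - 364110)*(-130957 - 8550) = (1/400825 - 364110)*(-139507) = -145944390749/400825*(-139507) = 20360264120220743/400825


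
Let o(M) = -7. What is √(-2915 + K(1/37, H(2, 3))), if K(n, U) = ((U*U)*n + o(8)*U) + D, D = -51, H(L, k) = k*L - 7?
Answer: I*√4050834/37 ≈ 54.396*I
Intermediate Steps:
H(L, k) = -7 + L*k (H(L, k) = L*k - 7 = -7 + L*k)
K(n, U) = -51 - 7*U + n*U² (K(n, U) = ((U*U)*n - 7*U) - 51 = (U²*n - 7*U) - 51 = (n*U² - 7*U) - 51 = (-7*U + n*U²) - 51 = -51 - 7*U + n*U²)
√(-2915 + K(1/37, H(2, 3))) = √(-2915 + (-51 - 7*(-7 + 2*3) + (-7 + 2*3)²/37)) = √(-2915 + (-51 - 7*(-7 + 6) + (-7 + 6)²/37)) = √(-2915 + (-51 - 7*(-1) + (1/37)*(-1)²)) = √(-2915 + (-51 + 7 + (1/37)*1)) = √(-2915 + (-51 + 7 + 1/37)) = √(-2915 - 1627/37) = √(-109482/37) = I*√4050834/37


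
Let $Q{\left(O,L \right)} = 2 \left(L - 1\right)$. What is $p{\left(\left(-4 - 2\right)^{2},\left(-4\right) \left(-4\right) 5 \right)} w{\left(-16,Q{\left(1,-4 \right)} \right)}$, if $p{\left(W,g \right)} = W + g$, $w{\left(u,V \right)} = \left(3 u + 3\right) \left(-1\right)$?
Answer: $5220$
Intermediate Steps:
$Q{\left(O,L \right)} = -2 + 2 L$ ($Q{\left(O,L \right)} = 2 \left(-1 + L\right) = -2 + 2 L$)
$w{\left(u,V \right)} = -3 - 3 u$ ($w{\left(u,V \right)} = \left(3 + 3 u\right) \left(-1\right) = -3 - 3 u$)
$p{\left(\left(-4 - 2\right)^{2},\left(-4\right) \left(-4\right) 5 \right)} w{\left(-16,Q{\left(1,-4 \right)} \right)} = \left(\left(-4 - 2\right)^{2} + \left(-4\right) \left(-4\right) 5\right) \left(-3 - -48\right) = \left(\left(-6\right)^{2} + 16 \cdot 5\right) \left(-3 + 48\right) = \left(36 + 80\right) 45 = 116 \cdot 45 = 5220$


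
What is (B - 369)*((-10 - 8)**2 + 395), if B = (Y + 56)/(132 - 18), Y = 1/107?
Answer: -3231954611/12198 ≈ -2.6496e+5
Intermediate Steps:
Y = 1/107 ≈ 0.0093458
B = 5993/12198 (B = (1/107 + 56)/(132 - 18) = (5993/107)/114 = (5993/107)*(1/114) = 5993/12198 ≈ 0.49131)
(B - 369)*((-10 - 8)**2 + 395) = (5993/12198 - 369)*((-10 - 8)**2 + 395) = -4495069*((-18)**2 + 395)/12198 = -4495069*(324 + 395)/12198 = -4495069/12198*719 = -3231954611/12198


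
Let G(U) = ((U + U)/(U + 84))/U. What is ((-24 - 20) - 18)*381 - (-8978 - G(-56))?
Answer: -205015/14 ≈ -14644.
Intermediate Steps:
G(U) = 2/(84 + U) (G(U) = ((2*U)/(84 + U))/U = (2*U/(84 + U))/U = 2/(84 + U))
((-24 - 20) - 18)*381 - (-8978 - G(-56)) = ((-24 - 20) - 18)*381 - (-8978 - 2/(84 - 56)) = (-44 - 18)*381 - (-8978 - 2/28) = -62*381 - (-8978 - 2/28) = -23622 - (-8978 - 1*1/14) = -23622 - (-8978 - 1/14) = -23622 - 1*(-125693/14) = -23622 + 125693/14 = -205015/14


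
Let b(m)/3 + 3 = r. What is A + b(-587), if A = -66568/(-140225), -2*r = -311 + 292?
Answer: 5601911/280450 ≈ 19.975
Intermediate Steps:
r = 19/2 (r = -(-311 + 292)/2 = -1/2*(-19) = 19/2 ≈ 9.5000)
b(m) = 39/2 (b(m) = -9 + 3*(19/2) = -9 + 57/2 = 39/2)
A = 66568/140225 (A = -66568*(-1/140225) = 66568/140225 ≈ 0.47472)
A + b(-587) = 66568/140225 + 39/2 = 5601911/280450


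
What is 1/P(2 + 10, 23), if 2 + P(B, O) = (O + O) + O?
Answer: 1/67 ≈ 0.014925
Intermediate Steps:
P(B, O) = -2 + 3*O (P(B, O) = -2 + ((O + O) + O) = -2 + (2*O + O) = -2 + 3*O)
1/P(2 + 10, 23) = 1/(-2 + 3*23) = 1/(-2 + 69) = 1/67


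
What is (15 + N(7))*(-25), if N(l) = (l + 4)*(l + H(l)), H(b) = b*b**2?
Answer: -96625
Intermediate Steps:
H(b) = b**3
N(l) = (4 + l)*(l + l**3) (N(l) = (l + 4)*(l + l**3) = (4 + l)*(l + l**3))
(15 + N(7))*(-25) = (15 + 7*(4 + 7 + 7**3 + 4*7**2))*(-25) = (15 + 7*(4 + 7 + 343 + 4*49))*(-25) = (15 + 7*(4 + 7 + 343 + 196))*(-25) = (15 + 7*550)*(-25) = (15 + 3850)*(-25) = 3865*(-25) = -96625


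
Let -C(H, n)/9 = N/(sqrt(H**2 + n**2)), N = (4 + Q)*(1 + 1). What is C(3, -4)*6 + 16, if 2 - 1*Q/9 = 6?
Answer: 3536/5 ≈ 707.20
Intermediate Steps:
Q = -36 (Q = 18 - 9*6 = 18 - 54 = -36)
N = -64 (N = (4 - 36)*(1 + 1) = -32*2 = -64)
C(H, n) = 576/sqrt(H**2 + n**2) (C(H, n) = -(-576)/(sqrt(H**2 + n**2)) = -(-576)/sqrt(H**2 + n**2) = 576/sqrt(H**2 + n**2))
C(3, -4)*6 + 16 = (576/sqrt(3**2 + (-4)**2))*6 + 16 = (576/sqrt(9 + 16))*6 + 16 = (576/sqrt(25))*6 + 16 = (576*(1/5))*6 + 16 = (576/5)*6 + 16 = 3456/5 + 16 = 3536/5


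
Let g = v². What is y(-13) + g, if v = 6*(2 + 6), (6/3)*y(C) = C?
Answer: 4595/2 ≈ 2297.5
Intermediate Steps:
y(C) = C/2
v = 48 (v = 6*8 = 48)
g = 2304 (g = 48² = 2304)
y(-13) + g = (½)*(-13) + 2304 = -13/2 + 2304 = 4595/2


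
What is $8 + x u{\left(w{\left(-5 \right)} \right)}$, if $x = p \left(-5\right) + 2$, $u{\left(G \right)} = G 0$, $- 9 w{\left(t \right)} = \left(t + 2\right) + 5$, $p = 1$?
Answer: $8$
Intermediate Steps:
$w{\left(t \right)} = - \frac{7}{9} - \frac{t}{9}$ ($w{\left(t \right)} = - \frac{\left(t + 2\right) + 5}{9} = - \frac{\left(2 + t\right) + 5}{9} = - \frac{7 + t}{9} = - \frac{7}{9} - \frac{t}{9}$)
$u{\left(G \right)} = 0$
$x = -3$ ($x = 1 \left(-5\right) + 2 = -5 + 2 = -3$)
$8 + x u{\left(w{\left(-5 \right)} \right)} = 8 - 0 = 8 + 0 = 8$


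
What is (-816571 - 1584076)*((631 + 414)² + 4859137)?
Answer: -14286639201814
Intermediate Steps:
(-816571 - 1584076)*((631 + 414)² + 4859137) = -2400647*(1045² + 4859137) = -2400647*(1092025 + 4859137) = -2400647*5951162 = -14286639201814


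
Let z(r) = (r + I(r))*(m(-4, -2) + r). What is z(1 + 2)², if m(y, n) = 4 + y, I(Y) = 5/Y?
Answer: 196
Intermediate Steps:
z(r) = r*(r + 5/r) (z(r) = (r + 5/r)*((4 - 4) + r) = (r + 5/r)*(0 + r) = (r + 5/r)*r = r*(r + 5/r))
z(1 + 2)² = (5 + (1 + 2)²)² = (5 + 3²)² = (5 + 9)² = 14² = 196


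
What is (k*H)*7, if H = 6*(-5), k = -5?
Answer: 1050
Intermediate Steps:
H = -30
(k*H)*7 = -5*(-30)*7 = 150*7 = 1050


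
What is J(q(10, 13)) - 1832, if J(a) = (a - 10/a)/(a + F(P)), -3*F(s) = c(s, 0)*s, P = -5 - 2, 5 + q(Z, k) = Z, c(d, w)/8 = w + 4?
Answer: -437839/239 ≈ -1832.0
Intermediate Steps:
c(d, w) = 32 + 8*w (c(d, w) = 8*(w + 4) = 8*(4 + w) = 32 + 8*w)
q(Z, k) = -5 + Z
P = -7
F(s) = -32*s/3 (F(s) = -(32 + 8*0)*s/3 = -(32 + 0)*s/3 = -32*s/3)
J(a) = (a - 10/a)/(224/3 + a) (J(a) = (a - 10/a)/(a - 32/3*(-7)) = (a - 10/a)/(a + 224/3) = (a - 10/a)/(224/3 + a))
J(q(10, 13)) - 1832 = 3*(-10 + (-5 + 10)²)/((-5 + 10)*(224 + 3*(-5 + 10))) - 1832 = 3*(-10 + 5²)/(5*(224 + 3*5)) - 1832 = 3*(⅕)*(-10 + 25)/(224 + 15) - 1832 = 3*(⅕)*15/239 - 1832 = 3*(⅕)*(1/239)*15 - 1832 = 9/239 - 1832 = -437839/239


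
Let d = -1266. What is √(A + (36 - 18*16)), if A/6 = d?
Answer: 6*I*√218 ≈ 88.589*I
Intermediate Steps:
A = -7596 (A = 6*(-1266) = -7596)
√(A + (36 - 18*16)) = √(-7596 + (36 - 18*16)) = √(-7596 + (36 - 288)) = √(-7596 - 252) = √(-7848) = 6*I*√218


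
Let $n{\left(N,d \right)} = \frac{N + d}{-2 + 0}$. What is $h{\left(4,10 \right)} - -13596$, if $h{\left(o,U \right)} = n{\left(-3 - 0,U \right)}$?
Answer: $\frac{27185}{2} \approx 13593.0$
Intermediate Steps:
$n{\left(N,d \right)} = - \frac{N}{2} - \frac{d}{2}$ ($n{\left(N,d \right)} = \frac{N + d}{-2} = \left(N + d\right) \left(- \frac{1}{2}\right) = - \frac{N}{2} - \frac{d}{2}$)
$h{\left(o,U \right)} = \frac{3}{2} - \frac{U}{2}$ ($h{\left(o,U \right)} = - \frac{-3 - 0}{2} - \frac{U}{2} = - \frac{-3 + 0}{2} - \frac{U}{2} = \left(- \frac{1}{2}\right) \left(-3\right) - \frac{U}{2} = \frac{3}{2} - \frac{U}{2}$)
$h{\left(4,10 \right)} - -13596 = \left(\frac{3}{2} - 5\right) - -13596 = \left(\frac{3}{2} - 5\right) + 13596 = - \frac{7}{2} + 13596 = \frac{27185}{2}$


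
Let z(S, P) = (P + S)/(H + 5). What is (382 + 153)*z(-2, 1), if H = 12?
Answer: -535/17 ≈ -31.471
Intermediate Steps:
z(S, P) = P/17 + S/17 (z(S, P) = (P + S)/(12 + 5) = (P + S)/17 = (P + S)*(1/17) = P/17 + S/17)
(382 + 153)*z(-2, 1) = (382 + 153)*((1/17)*1 + (1/17)*(-2)) = 535*(1/17 - 2/17) = 535*(-1/17) = -535/17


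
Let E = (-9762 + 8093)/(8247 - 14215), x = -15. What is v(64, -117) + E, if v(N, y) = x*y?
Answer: 10475509/5968 ≈ 1755.3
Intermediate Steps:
v(N, y) = -15*y
E = 1669/5968 (E = -1669/(-5968) = -1669*(-1/5968) = 1669/5968 ≈ 0.27966)
v(64, -117) + E = -15*(-117) + 1669/5968 = 1755 + 1669/5968 = 10475509/5968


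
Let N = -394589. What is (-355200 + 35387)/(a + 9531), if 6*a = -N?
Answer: -1918878/451775 ≈ -4.2474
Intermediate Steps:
a = 394589/6 (a = (-1*(-394589))/6 = (1/6)*394589 = 394589/6 ≈ 65765.)
(-355200 + 35387)/(a + 9531) = (-355200 + 35387)/(394589/6 + 9531) = -319813/451775/6 = -319813*6/451775 = -1918878/451775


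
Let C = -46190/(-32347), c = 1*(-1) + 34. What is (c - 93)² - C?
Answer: 116403010/32347 ≈ 3598.6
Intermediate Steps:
c = 33 (c = -1 + 34 = 33)
C = 46190/32347 (C = -46190*(-1/32347) = 46190/32347 ≈ 1.4280)
(c - 93)² - C = (33 - 93)² - 1*46190/32347 = (-60)² - 46190/32347 = 3600 - 46190/32347 = 116403010/32347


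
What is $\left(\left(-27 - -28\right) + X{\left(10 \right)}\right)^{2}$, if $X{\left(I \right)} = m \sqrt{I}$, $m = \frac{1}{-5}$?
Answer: $\frac{\left(5 - \sqrt{10}\right)^{2}}{25} \approx 0.13509$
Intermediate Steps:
$m = - \frac{1}{5} \approx -0.2$
$X{\left(I \right)} = - \frac{\sqrt{I}}{5}$
$\left(\left(-27 - -28\right) + X{\left(10 \right)}\right)^{2} = \left(\left(-27 - -28\right) - \frac{\sqrt{10}}{5}\right)^{2} = \left(\left(-27 + 28\right) - \frac{\sqrt{10}}{5}\right)^{2} = \left(1 - \frac{\sqrt{10}}{5}\right)^{2}$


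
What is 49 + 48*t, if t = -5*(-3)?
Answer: 769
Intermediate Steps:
t = 15
49 + 48*t = 49 + 48*15 = 49 + 720 = 769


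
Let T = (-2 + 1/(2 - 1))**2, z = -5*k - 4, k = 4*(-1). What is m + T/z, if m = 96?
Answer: 1537/16 ≈ 96.063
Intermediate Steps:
k = -4
z = 16 (z = -5*(-4) - 4 = 20 - 4 = 16)
T = 1 (T = (-2 + 1/1)**2 = (-2 + 1)**2 = (-1)**2 = 1)
m + T/z = 96 + 1/16 = 1537/16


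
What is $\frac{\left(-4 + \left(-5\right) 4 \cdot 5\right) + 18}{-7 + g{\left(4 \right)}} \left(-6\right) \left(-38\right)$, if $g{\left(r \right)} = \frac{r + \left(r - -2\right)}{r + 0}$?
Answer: $\frac{13072}{3} \approx 4357.3$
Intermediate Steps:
$g{\left(r \right)} = \frac{2 + 2 r}{r}$ ($g{\left(r \right)} = \frac{r + \left(r + 2\right)}{r} = \frac{r + \left(2 + r\right)}{r} = \frac{2 + 2 r}{r}$)
$\frac{\left(-4 + \left(-5\right) 4 \cdot 5\right) + 18}{-7 + g{\left(4 \right)}} \left(-6\right) \left(-38\right) = \frac{\left(-4 + \left(-5\right) 4 \cdot 5\right) + 18}{-7 + \left(2 + \frac{2}{4}\right)} \left(-6\right) \left(-38\right) = \frac{\left(-4 - 100\right) + 18}{-7 + \left(2 + 2 \cdot \frac{1}{4}\right)} \left(-6\right) \left(-38\right) = \frac{\left(-4 - 100\right) + 18}{-7 + \left(2 + \frac{1}{2}\right)} \left(-6\right) \left(-38\right) = \frac{-104 + 18}{-7 + \frac{5}{2}} \left(-6\right) \left(-38\right) = - \frac{86}{- \frac{9}{2}} \left(-6\right) \left(-38\right) = \left(-86\right) \left(- \frac{2}{9}\right) \left(-6\right) \left(-38\right) = \frac{172}{9} \left(-6\right) \left(-38\right) = \left(- \frac{344}{3}\right) \left(-38\right) = \frac{13072}{3}$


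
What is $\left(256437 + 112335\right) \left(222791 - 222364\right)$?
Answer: $157465644$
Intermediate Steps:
$\left(256437 + 112335\right) \left(222791 - 222364\right) = 368772 \left(222791 - 222364\right) = 368772 \cdot 427 = 157465644$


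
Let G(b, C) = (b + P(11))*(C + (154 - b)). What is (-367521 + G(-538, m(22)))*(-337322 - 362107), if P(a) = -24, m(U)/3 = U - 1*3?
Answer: 551471089911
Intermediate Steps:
m(U) = -9 + 3*U (m(U) = 3*(U - 1*3) = 3*(U - 3) = 3*(-3 + U) = -9 + 3*U)
G(b, C) = (-24 + b)*(154 + C - b) (G(b, C) = (b - 24)*(C + (154 - b)) = (-24 + b)*(154 + C - b))
(-367521 + G(-538, m(22)))*(-337322 - 362107) = (-367521 + (-3696 - 1*(-538)² - 24*(-9 + 3*22) + 178*(-538) + (-9 + 3*22)*(-538)))*(-337322 - 362107) = (-367521 + (-3696 - 1*289444 - 24*(-9 + 66) - 95764 + (-9 + 66)*(-538)))*(-699429) = (-367521 + (-3696 - 289444 - 24*57 - 95764 + 57*(-538)))*(-699429) = (-367521 + (-3696 - 289444 - 1368 - 95764 - 30666))*(-699429) = (-367521 - 420938)*(-699429) = -788459*(-699429) = 551471089911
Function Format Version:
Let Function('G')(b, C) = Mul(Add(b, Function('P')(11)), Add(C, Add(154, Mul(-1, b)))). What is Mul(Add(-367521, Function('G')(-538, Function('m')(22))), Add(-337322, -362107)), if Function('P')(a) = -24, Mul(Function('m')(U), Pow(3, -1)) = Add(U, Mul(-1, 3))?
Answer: 551471089911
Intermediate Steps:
Function('m')(U) = Add(-9, Mul(3, U)) (Function('m')(U) = Mul(3, Add(U, Mul(-1, 3))) = Mul(3, Add(U, -3)) = Mul(3, Add(-3, U)) = Add(-9, Mul(3, U)))
Function('G')(b, C) = Mul(Add(-24, b), Add(154, C, Mul(-1, b))) (Function('G')(b, C) = Mul(Add(b, -24), Add(C, Add(154, Mul(-1, b)))) = Mul(Add(-24, b), Add(154, C, Mul(-1, b))))
Mul(Add(-367521, Function('G')(-538, Function('m')(22))), Add(-337322, -362107)) = Mul(Add(-367521, Add(-3696, Mul(-1, Pow(-538, 2)), Mul(-24, Add(-9, Mul(3, 22))), Mul(178, -538), Mul(Add(-9, Mul(3, 22)), -538))), Add(-337322, -362107)) = Mul(Add(-367521, Add(-3696, Mul(-1, 289444), Mul(-24, Add(-9, 66)), -95764, Mul(Add(-9, 66), -538))), -699429) = Mul(Add(-367521, Add(-3696, -289444, Mul(-24, 57), -95764, Mul(57, -538))), -699429) = Mul(Add(-367521, Add(-3696, -289444, -1368, -95764, -30666)), -699429) = Mul(Add(-367521, -420938), -699429) = Mul(-788459, -699429) = 551471089911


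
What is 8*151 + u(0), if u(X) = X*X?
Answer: 1208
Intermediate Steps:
u(X) = X²
8*151 + u(0) = 8*151 + 0² = 1208 + 0 = 1208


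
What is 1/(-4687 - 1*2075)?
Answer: -1/6762 ≈ -0.00014789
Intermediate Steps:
1/(-4687 - 1*2075) = 1/(-4687 - 2075) = 1/(-6762) = -1/6762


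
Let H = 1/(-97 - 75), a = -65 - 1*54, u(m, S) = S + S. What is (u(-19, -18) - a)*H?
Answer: -83/172 ≈ -0.48256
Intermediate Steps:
u(m, S) = 2*S
a = -119 (a = -65 - 54 = -119)
H = -1/172 (H = 1/(-172) = -1/172 ≈ -0.0058140)
(u(-19, -18) - a)*H = (2*(-18) - 1*(-119))*(-1/172) = (-36 + 119)*(-1/172) = 83*(-1/172) = -83/172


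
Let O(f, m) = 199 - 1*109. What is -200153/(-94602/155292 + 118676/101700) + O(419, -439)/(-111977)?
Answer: -14748563670273715320/41097471903091 ≈ -3.5887e+5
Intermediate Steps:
O(f, m) = 90 (O(f, m) = 199 - 109 = 90)
-200153/(-94602/155292 + 118676/101700) + O(419, -439)/(-111977) = -200153/(-94602/155292 + 118676/101700) + 90/(-111977) = -200153/(-94602*1/155292 + 118676*(1/101700)) + 90*(-1/111977) = -200153/(-15767/25882 + 29669/25425) - 90/111977 = -200153/367017083/658049850 - 90/111977 = -200153*658049850/367017083 - 90/111977 = -131710651627050/367017083 - 90/111977 = -14748563670273715320/41097471903091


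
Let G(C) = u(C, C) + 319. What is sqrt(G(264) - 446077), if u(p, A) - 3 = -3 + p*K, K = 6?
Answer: I*sqrt(444174) ≈ 666.46*I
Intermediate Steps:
u(p, A) = 6*p (u(p, A) = 3 + (-3 + p*6) = 3 + (-3 + 6*p) = 6*p)
G(C) = 319 + 6*C (G(C) = 6*C + 319 = 319 + 6*C)
sqrt(G(264) - 446077) = sqrt((319 + 6*264) - 446077) = sqrt((319 + 1584) - 446077) = sqrt(1903 - 446077) = sqrt(-444174) = I*sqrt(444174)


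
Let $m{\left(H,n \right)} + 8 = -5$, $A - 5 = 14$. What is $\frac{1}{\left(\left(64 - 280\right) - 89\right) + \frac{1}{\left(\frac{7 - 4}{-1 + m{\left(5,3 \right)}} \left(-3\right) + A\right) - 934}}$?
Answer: $- \frac{12801}{3904319} \approx -0.0032787$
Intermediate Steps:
$A = 19$ ($A = 5 + 14 = 19$)
$m{\left(H,n \right)} = -13$ ($m{\left(H,n \right)} = -8 - 5 = -13$)
$\frac{1}{\left(\left(64 - 280\right) - 89\right) + \frac{1}{\left(\frac{7 - 4}{-1 + m{\left(5,3 \right)}} \left(-3\right) + A\right) - 934}} = \frac{1}{\left(\left(64 - 280\right) - 89\right) + \frac{1}{\left(\frac{7 - 4}{-1 - 13} \left(-3\right) + 19\right) - 934}} = \frac{1}{\left(\left(64 - 280\right) - 89\right) + \frac{1}{\left(\frac{3}{-14} \left(-3\right) + 19\right) - 934}} = \frac{1}{\left(-216 - 89\right) + \frac{1}{\left(3 \left(- \frac{1}{14}\right) \left(-3\right) + 19\right) - 934}} = \frac{1}{-305 + \frac{1}{\left(\left(- \frac{3}{14}\right) \left(-3\right) + 19\right) - 934}} = \frac{1}{-305 + \frac{1}{\left(\frac{9}{14} + 19\right) - 934}} = \frac{1}{-305 + \frac{1}{\frac{275}{14} - 934}} = \frac{1}{-305 + \frac{1}{- \frac{12801}{14}}} = \frac{1}{-305 - \frac{14}{12801}} = \frac{1}{- \frac{3904319}{12801}} = - \frac{12801}{3904319}$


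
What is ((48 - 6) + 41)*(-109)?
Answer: -9047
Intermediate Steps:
((48 - 6) + 41)*(-109) = (42 + 41)*(-109) = 83*(-109) = -9047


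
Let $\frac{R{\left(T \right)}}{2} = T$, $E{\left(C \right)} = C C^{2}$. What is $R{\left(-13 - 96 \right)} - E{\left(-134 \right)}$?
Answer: $2405886$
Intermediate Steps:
$E{\left(C \right)} = C^{3}$
$R{\left(T \right)} = 2 T$
$R{\left(-13 - 96 \right)} - E{\left(-134 \right)} = 2 \left(-13 - 96\right) - \left(-134\right)^{3} = 2 \left(-13 - 96\right) - -2406104 = 2 \left(-109\right) + 2406104 = -218 + 2406104 = 2405886$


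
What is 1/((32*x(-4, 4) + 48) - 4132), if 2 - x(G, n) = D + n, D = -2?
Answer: -1/4084 ≈ -0.00024486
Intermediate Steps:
x(G, n) = 4 - n (x(G, n) = 2 - (-2 + n) = 2 + (2 - n) = 4 - n)
1/((32*x(-4, 4) + 48) - 4132) = 1/((32*(4 - 1*4) + 48) - 4132) = 1/((32*(4 - 4) + 48) - 4132) = 1/((32*0 + 48) - 4132) = 1/((0 + 48) - 4132) = 1/(48 - 4132) = 1/(-4084) = -1/4084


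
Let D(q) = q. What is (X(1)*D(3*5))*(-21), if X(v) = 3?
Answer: -945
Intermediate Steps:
(X(1)*D(3*5))*(-21) = (3*(3*5))*(-21) = (3*15)*(-21) = 45*(-21) = -945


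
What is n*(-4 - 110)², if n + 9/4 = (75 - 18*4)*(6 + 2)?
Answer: 282663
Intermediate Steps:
n = 87/4 (n = -9/4 + (75 - 18*4)*(6 + 2) = -9/4 + (75 - 72)*8 = -9/4 + 3*8 = -9/4 + 24 = 87/4 ≈ 21.750)
n*(-4 - 110)² = 87*(-4 - 110)²/4 = (87/4)*(-114)² = (87/4)*12996 = 282663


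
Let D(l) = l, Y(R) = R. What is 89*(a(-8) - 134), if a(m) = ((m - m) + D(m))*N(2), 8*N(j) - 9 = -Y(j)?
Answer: -12549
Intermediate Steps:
N(j) = 9/8 - j/8 (N(j) = 9/8 + (-j)/8 = 9/8 - j/8)
a(m) = 7*m/8 (a(m) = ((m - m) + m)*(9/8 - ⅛*2) = (0 + m)*(9/8 - ¼) = m*(7/8) = 7*m/8)
89*(a(-8) - 134) = 89*((7/8)*(-8) - 134) = 89*(-7 - 134) = 89*(-141) = -12549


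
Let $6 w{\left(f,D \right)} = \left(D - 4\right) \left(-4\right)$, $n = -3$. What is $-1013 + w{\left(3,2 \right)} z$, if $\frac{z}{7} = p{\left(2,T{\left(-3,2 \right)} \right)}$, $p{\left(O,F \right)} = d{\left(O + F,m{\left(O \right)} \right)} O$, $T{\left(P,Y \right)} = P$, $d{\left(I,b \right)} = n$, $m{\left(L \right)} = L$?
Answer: $-1069$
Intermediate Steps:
$d{\left(I,b \right)} = -3$
$w{\left(f,D \right)} = \frac{8}{3} - \frac{2 D}{3}$ ($w{\left(f,D \right)} = \frac{\left(D - 4\right) \left(-4\right)}{6} = \frac{\left(-4 + D\right) \left(-4\right)}{6} = \frac{16 - 4 D}{6} = \frac{8}{3} - \frac{2 D}{3}$)
$p{\left(O,F \right)} = - 3 O$
$z = -42$ ($z = 7 \left(\left(-3\right) 2\right) = 7 \left(-6\right) = -42$)
$-1013 + w{\left(3,2 \right)} z = -1013 + \left(\frac{8}{3} - \frac{4}{3}\right) \left(-42\right) = -1013 + \frac{4}{3} \left(-42\right) = -1013 - 56 = -1069$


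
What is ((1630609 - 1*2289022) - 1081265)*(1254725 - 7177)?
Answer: -2170331809544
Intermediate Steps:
((1630609 - 1*2289022) - 1081265)*(1254725 - 7177) = ((1630609 - 2289022) - 1081265)*1247548 = (-658413 - 1081265)*1247548 = -1739678*1247548 = -2170331809544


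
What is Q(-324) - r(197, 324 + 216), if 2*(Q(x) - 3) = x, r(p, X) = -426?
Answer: 267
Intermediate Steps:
Q(x) = 3 + x/2
Q(-324) - r(197, 324 + 216) = (3 + (½)*(-324)) - 1*(-426) = (3 - 162) + 426 = -159 + 426 = 267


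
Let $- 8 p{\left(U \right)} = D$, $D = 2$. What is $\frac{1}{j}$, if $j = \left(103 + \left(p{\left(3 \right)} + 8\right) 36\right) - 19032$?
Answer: $- \frac{1}{18650} \approx -5.3619 \cdot 10^{-5}$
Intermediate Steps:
$p{\left(U \right)} = - \frac{1}{4}$ ($p{\left(U \right)} = \left(- \frac{1}{8}\right) 2 = - \frac{1}{4}$)
$j = -18650$ ($j = \left(103 + \left(- \frac{1}{4} + 8\right) 36\right) - 19032 = \left(103 + \frac{31}{4} \cdot 36\right) - 19032 = \left(103 + 279\right) - 19032 = 382 - 19032 = -18650$)
$\frac{1}{j} = \frac{1}{-18650} = - \frac{1}{18650}$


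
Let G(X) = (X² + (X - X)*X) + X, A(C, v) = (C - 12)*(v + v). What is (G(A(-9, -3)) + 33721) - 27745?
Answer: 21978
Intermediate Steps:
A(C, v) = 2*v*(-12 + C) (A(C, v) = (-12 + C)*(2*v) = 2*v*(-12 + C))
G(X) = X + X² (G(X) = (X² + 0*X) + X = (X² + 0) + X = X² + X = X + X²)
(G(A(-9, -3)) + 33721) - 27745 = ((2*(-3)*(-12 - 9))*(1 + 2*(-3)*(-12 - 9)) + 33721) - 27745 = ((2*(-3)*(-21))*(1 + 2*(-3)*(-21)) + 33721) - 27745 = (126*(1 + 126) + 33721) - 27745 = (126*127 + 33721) - 27745 = (16002 + 33721) - 27745 = 49723 - 27745 = 21978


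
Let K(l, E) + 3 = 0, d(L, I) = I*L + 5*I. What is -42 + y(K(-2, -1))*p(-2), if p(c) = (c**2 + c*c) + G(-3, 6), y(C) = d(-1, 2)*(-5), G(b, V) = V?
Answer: -602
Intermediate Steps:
d(L, I) = 5*I + I*L
K(l, E) = -3 (K(l, E) = -3 + 0 = -3)
y(C) = -40 (y(C) = (2*(5 - 1))*(-5) = (2*4)*(-5) = 8*(-5) = -40)
p(c) = 6 + 2*c**2 (p(c) = (c**2 + c*c) + 6 = (c**2 + c**2) + 6 = 2*c**2 + 6 = 6 + 2*c**2)
-42 + y(K(-2, -1))*p(-2) = -42 - 40*(6 + 2*(-2)**2) = -42 - 40*(6 + 2*4) = -42 - 40*(6 + 8) = -42 - 40*14 = -42 - 560 = -602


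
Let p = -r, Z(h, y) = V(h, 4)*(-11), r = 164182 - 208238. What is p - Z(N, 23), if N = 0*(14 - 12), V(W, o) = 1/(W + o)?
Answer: 176235/4 ≈ 44059.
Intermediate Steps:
r = -44056
N = 0 (N = 0*2 = 0)
Z(h, y) = -11/(4 + h) (Z(h, y) = -11/(h + 4) = -11/(4 + h))
p = 44056 (p = -1*(-44056) = 44056)
p - Z(N, 23) = 44056 - (-11)/(4 + 0) = 44056 - (-11)/4 = 44056 - 1*(-11/4) = 44056 + 11/4 = 176235/4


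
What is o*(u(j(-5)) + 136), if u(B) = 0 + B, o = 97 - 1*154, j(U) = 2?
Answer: -7866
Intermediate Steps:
o = -57 (o = 97 - 154 = -57)
u(B) = B
o*(u(j(-5)) + 136) = -57*(2 + 136) = -57*138 = -7866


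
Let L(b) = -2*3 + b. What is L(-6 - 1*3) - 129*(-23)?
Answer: 2952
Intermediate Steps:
L(b) = -6 + b
L(-6 - 1*3) - 129*(-23) = (-6 + (-6 - 1*3)) - 129*(-23) = (-6 + (-6 - 3)) + 2967 = (-6 - 9) + 2967 = -15 + 2967 = 2952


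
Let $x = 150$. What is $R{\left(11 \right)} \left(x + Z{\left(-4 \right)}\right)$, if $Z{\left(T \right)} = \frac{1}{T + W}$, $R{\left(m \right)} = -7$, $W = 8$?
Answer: $- \frac{4207}{4} \approx -1051.8$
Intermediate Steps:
$Z{\left(T \right)} = \frac{1}{8 + T}$ ($Z{\left(T \right)} = \frac{1}{T + 8} = \frac{1}{8 + T}$)
$R{\left(11 \right)} \left(x + Z{\left(-4 \right)}\right) = - 7 \left(150 + \frac{1}{8 - 4}\right) = - 7 \left(150 + \frac{1}{4}\right) = \left(-7\right) \frac{601}{4} = - \frac{4207}{4}$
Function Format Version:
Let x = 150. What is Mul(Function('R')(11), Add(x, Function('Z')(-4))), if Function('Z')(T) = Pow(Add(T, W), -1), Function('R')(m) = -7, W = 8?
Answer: Rational(-4207, 4) ≈ -1051.8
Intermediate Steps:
Function('Z')(T) = Pow(Add(8, T), -1) (Function('Z')(T) = Pow(Add(T, 8), -1) = Pow(Add(8, T), -1))
Mul(Function('R')(11), Add(x, Function('Z')(-4))) = Mul(-7, Add(150, Pow(Add(8, -4), -1))) = Mul(-7, Add(150, Pow(4, -1))) = Mul(-7, Add(150, Rational(1, 4))) = Mul(-7, Rational(601, 4)) = Rational(-4207, 4)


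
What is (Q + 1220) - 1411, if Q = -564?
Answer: -755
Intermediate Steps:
(Q + 1220) - 1411 = (-564 + 1220) - 1411 = 656 - 1411 = -755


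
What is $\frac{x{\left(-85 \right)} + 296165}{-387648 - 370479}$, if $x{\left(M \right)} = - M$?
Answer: $- \frac{98750}{252709} \approx -0.39077$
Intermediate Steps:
$\frac{x{\left(-85 \right)} + 296165}{-387648 - 370479} = \frac{\left(-1\right) \left(-85\right) + 296165}{-387648 - 370479} = \frac{85 + 296165}{-387648 - 370479} = \frac{296250}{-758127} = 296250 \left(- \frac{1}{758127}\right) = - \frac{98750}{252709}$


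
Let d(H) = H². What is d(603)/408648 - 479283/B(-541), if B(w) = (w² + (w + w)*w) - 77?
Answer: 20563049985/59796508328 ≈ 0.34388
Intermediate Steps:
B(w) = -77 + 3*w² (B(w) = (w² + (2*w)*w) - 77 = (w² + 2*w²) - 77 = 3*w² - 77 = -77 + 3*w²)
d(603)/408648 - 479283/B(-541) = 603²/408648 - 479283/(-77 + 3*(-541)²) = 363609*(1/408648) - 479283/(-77 + 3*292681) = 121203/136216 - 479283/(-77 + 878043) = 121203/136216 - 479283/877966 = 20563049985/59796508328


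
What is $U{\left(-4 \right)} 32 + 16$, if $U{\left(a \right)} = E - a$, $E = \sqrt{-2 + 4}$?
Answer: $144 + 32 \sqrt{2} \approx 189.25$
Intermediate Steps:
$E = \sqrt{2} \approx 1.4142$
$U{\left(a \right)} = \sqrt{2} - a$
$U{\left(-4 \right)} 32 + 16 = \left(\sqrt{2} - -4\right) 32 + 16 = \left(\sqrt{2} + 4\right) 32 + 16 = \left(4 + \sqrt{2}\right) 32 + 16 = \left(128 + 32 \sqrt{2}\right) + 16 = 144 + 32 \sqrt{2}$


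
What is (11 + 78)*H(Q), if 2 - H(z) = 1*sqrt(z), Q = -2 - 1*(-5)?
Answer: 178 - 89*sqrt(3) ≈ 23.847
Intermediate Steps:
Q = 3 (Q = -2 + 5 = 3)
H(z) = 2 - sqrt(z)
(11 + 78)*H(Q) = (11 + 78)*(2 - sqrt(3)) = 89*(2 - sqrt(3)) = 178 - 89*sqrt(3)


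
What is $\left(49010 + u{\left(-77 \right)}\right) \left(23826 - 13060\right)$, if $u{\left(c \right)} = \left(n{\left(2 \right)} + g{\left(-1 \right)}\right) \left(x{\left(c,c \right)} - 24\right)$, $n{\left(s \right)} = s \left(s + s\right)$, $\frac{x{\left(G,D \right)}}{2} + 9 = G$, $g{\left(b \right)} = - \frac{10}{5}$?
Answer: $514980844$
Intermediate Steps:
$g{\left(b \right)} = -2$ ($g{\left(b \right)} = \left(-10\right) \frac{1}{5} = -2$)
$x{\left(G,D \right)} = -18 + 2 G$
$n{\left(s \right)} = 2 s^{2}$ ($n{\left(s \right)} = s 2 s = 2 s^{2}$)
$u{\left(c \right)} = -252 + 12 c$ ($u{\left(c \right)} = \left(2 \cdot 2^{2} - 2\right) \left(\left(-18 + 2 c\right) - 24\right) = \left(2 \cdot 4 - 2\right) \left(-42 + 2 c\right) = \left(8 - 2\right) \left(-42 + 2 c\right) = 6 \left(-42 + 2 c\right) = -252 + 12 c$)
$\left(49010 + u{\left(-77 \right)}\right) \left(23826 - 13060\right) = \left(49010 + \left(-252 + 12 \left(-77\right)\right)\right) \left(23826 - 13060\right) = \left(49010 - 1176\right) 10766 = 47834 \cdot 10766 = 514980844$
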